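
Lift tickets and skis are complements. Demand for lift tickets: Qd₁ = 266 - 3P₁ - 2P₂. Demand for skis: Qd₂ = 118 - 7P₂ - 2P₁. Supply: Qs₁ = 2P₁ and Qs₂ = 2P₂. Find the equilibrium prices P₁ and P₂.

Market 1: 266 - 3P₁ - 2P₂ = 2P₁ → 5P₁ + 2P₂ = 266.
Market 2: 9P₂ + 2P₁ = 118.
Eliminating P₂: 9×(1) − 2×(2) gives 41P₁ = 2158, so P₁ = 2158/41.
Back-substitute into (2): P₂ = (118 − 2×2158/41) / 9 = 58/41.

P₁ = 2158/41, P₂ = 58/41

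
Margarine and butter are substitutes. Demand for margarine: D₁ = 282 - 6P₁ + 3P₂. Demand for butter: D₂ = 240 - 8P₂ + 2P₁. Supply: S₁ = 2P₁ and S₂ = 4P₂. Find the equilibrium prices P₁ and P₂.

Market 1: 282 - 6P₁ + 3P₂ = 2P₁ → 8P₁ - 3P₂ = 282.
Market 2: 12P₂ - 2P₁ = 240.
Eliminating P₂: 12×(1) + 3×(2) gives 90P₁ = 4104, so P₁ = 45.6.
Back-substitute into (2): P₂ = (240 + 2×45.6) / 12 = 27.6.

P₁ = 45.6, P₂ = 27.6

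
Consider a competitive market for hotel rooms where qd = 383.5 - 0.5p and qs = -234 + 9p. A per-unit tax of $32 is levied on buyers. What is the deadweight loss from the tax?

Pre-tax equilibrium: p* = 65, q* = 351.
Tax on buyers shifts demand to qd = 383.5 − 0.5(p + 32) = 367.5 - 0.5p.
367.5 - 0.5p = -234 + 9p gives seller price ps = 1203/19; buyers pay pb = 1203/19 + 32 = 1811/19.
New quantity: q = 383.5 − 0.5(1811/19) = 6381/19.
DWL = ½ × 32 × (351 − 6381/19) = 4608/19.

Deadweight loss = 4608/19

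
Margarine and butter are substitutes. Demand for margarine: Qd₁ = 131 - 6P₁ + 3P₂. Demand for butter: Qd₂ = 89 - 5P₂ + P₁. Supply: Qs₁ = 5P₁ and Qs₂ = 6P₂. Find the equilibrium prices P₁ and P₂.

Market 1: 131 - 6P₁ + 3P₂ = 5P₁ → 11P₁ - 3P₂ = 131.
Market 2: 11P₂ - P₁ = 89.
Eliminating P₂: 11×(1) + 3×(2) gives 118P₁ = 1708, so P₁ = 854/59.
Back-substitute into (2): P₂ = (89 + 1×854/59) / 11 = 555/59.

P₁ = 854/59, P₂ = 555/59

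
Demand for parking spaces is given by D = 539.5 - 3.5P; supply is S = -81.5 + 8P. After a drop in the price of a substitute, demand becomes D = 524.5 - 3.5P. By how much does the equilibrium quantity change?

ΔQ = -240/23

Original equilibrium: P* = 54, Q* = 350.5.
New equilibrium: 524.5 - 3.5P = -81.5 + 8P, so 606 = 11.5P and P' = 1212/23; Q' = 524.5 − 3.5(1212/23) = 15643/46.
Change in quantity: 15643/46 − 350.5 = -240/23.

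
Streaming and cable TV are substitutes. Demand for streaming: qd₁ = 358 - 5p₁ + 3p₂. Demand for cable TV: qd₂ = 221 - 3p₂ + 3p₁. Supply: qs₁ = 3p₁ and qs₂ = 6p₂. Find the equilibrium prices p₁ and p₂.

Market 1: 358 - 5p₁ + 3p₂ = 3p₁ → 8p₁ - 3p₂ = 358.
Market 2: 9p₂ - 3p₁ = 221.
Eliminating p₂: 9×(1) + 3×(2) gives 63p₁ = 3885, so p₁ = 185/3.
Back-substitute into (2): p₂ = (221 + 3×185/3) / 9 = 406/9.

p₁ = 185/3, p₂ = 406/9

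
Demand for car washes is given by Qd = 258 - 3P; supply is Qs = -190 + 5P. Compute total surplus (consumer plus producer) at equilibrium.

Total surplus = 2160

Equilibrium: 258 - 3P = -190 + 5P gives P* = 56, Q* = 90.
Demand choke price: P = 86; supply starts at P = 38.
CS = ½(86 − 56)(90) = 1350; PS = ½(56 − 38)(90) = 810.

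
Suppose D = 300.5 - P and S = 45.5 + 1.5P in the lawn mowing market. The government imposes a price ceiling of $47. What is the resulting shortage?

Equilibrium price would be P* = 102, so the ceiling at 47 binds.
At P = 47: D = 300.5 − 1(47) = 253.5, S = 45.5 + 1.5(47) = 116.
Shortage = 253.5 − 116 = 137.5.

Shortage = 137.5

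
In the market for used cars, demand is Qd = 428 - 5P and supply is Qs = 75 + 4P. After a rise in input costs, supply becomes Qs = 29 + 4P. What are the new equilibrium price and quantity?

Original equilibrium: P* = 353/9, Q* = 2087/9.
New equilibrium: 428 - 5P = 29 + 4P, so 399 = 9P and P' = 133/3; Q' = 428 − 5(133/3) = 619/3.

P' = 133/3, Q' = 619/3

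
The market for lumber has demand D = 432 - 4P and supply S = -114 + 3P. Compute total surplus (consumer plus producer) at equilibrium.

Equilibrium: 432 - 4P = -114 + 3P gives P* = 78, Q* = 120.
Demand choke price: P = 108; supply starts at P = 38.
CS = ½(108 − 78)(120) = 1800; PS = ½(78 − 38)(120) = 2400.

Total surplus = 4200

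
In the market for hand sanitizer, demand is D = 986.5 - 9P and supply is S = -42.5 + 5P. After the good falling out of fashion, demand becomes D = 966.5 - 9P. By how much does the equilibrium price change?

ΔP = -10/7

Original equilibrium: P* = 73.5, Q* = 325.
New equilibrium: 966.5 - 9P = -42.5 + 5P, so 1009 = 14P and P' = 1009/14; Q' = 966.5 − 9(1009/14) = 2225/7.
Change in price: 1009/14 − 73.5 = -10/7.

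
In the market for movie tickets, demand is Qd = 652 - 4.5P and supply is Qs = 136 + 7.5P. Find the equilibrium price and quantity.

P* = 43, Q* = 458.5

Set Qd = Qs: 652 - 4.5P = 136 + 7.5P.
516 = 12P, so P* = 43.
Q* = 652 − 4.5(43) = 458.5.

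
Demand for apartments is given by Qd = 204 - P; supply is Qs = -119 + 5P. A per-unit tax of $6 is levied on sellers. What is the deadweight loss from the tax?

Pre-tax equilibrium: P* = 323/6, Q* = 901/6.
Tax on sellers shifts supply to Qs = -119 + 5(P − 6) = -149 + 5P.
204 - P = -149 + 5P gives buyer price Pb = 353/6; sellers receive Ps = 353/6 − 6 = 317/6.
New quantity: Q = 204 − 1(353/6) = 871/6.
DWL = ½ × 6 × (901/6 − 871/6) = 15.

Deadweight loss = 15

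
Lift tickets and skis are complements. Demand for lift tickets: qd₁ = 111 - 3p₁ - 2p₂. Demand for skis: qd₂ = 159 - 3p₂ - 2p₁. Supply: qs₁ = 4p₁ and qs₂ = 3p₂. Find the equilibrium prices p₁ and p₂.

Market 1: 111 - 3p₁ - 2p₂ = 4p₁ → 7p₁ + 2p₂ = 111.
Market 2: 6p₂ + 2p₁ = 159.
Eliminating p₂: 6×(1) − 2×(2) gives 38p₁ = 348, so p₁ = 174/19.
Back-substitute into (2): p₂ = (159 − 2×174/19) / 6 = 891/38.

p₁ = 174/19, p₂ = 891/38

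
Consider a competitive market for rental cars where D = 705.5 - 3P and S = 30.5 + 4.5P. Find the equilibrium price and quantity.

P* = 90, Q* = 435.5

Set D = S: 705.5 - 3P = 30.5 + 4.5P.
675 = 7.5P, so P* = 90.
Q* = 705.5 − 3(90) = 435.5.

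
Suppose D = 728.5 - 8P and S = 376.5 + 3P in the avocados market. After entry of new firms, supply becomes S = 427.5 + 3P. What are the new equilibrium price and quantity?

P' = 301/11, Q' = 11211/22

Original equilibrium: P* = 32, Q* = 472.5.
New equilibrium: 728.5 - 8P = 427.5 + 3P, so 301 = 11P and P' = 301/11; Q' = 728.5 − 8(301/11) = 11211/22.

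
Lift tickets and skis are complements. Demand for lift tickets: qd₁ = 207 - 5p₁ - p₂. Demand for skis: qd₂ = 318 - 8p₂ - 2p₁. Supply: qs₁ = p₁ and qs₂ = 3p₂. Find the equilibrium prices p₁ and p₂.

p₁ = 30.609375, p₂ = 23.34375

Market 1: 207 - 5p₁ - p₂ = p₁ → 6p₁ + p₂ = 207.
Market 2: 11p₂ + 2p₁ = 318.
Eliminating p₂: 11×(1) − 1×(2) gives 64p₁ = 1959, so p₁ = 30.609375.
Back-substitute into (2): p₂ = (318 − 2×30.609375) / 11 = 23.34375.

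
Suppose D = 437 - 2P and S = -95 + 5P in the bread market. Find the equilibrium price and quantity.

Set D = S: 437 - 2P = -95 + 5P.
532 = 7P, so P* = 76.
Q* = 437 − 2(76) = 285.

P* = 76, Q* = 285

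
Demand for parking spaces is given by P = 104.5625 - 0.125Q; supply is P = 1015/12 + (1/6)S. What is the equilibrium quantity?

Set the two price expressions equal: 104.5625 - 0.125Q = 1015/12 + (1/6)Q.
959/48 = (7/24)Q, so Q* = 68.5.
P* = 104.5625 − (0.125)(68.5) = 96.

Q* = 68.5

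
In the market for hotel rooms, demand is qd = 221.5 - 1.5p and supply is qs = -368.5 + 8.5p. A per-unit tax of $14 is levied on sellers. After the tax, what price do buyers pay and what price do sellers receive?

Buyers pay $70.9, sellers receive $56.9

Pre-tax equilibrium: p* = 59, q* = 133.
Tax on sellers shifts supply to qs = -368.5 + 8.5(p − 14) = -487.5 + 8.5p.
221.5 - 1.5p = -487.5 + 8.5p gives buyer price pb = 70.9; sellers receive ps = 70.9 − 14 = 56.9.
New quantity: q = 221.5 − 1.5(70.9) = 115.15.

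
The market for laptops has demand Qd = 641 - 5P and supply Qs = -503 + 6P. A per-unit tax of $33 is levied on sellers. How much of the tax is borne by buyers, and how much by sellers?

Pre-tax equilibrium: P* = 104, Q* = 121.
Tax on sellers shifts supply to Qs = -503 + 6(P − 33) = -701 + 6P.
641 - 5P = -701 + 6P gives buyer price Pb = 122; sellers receive Ps = 122 − 33 = 89.
New quantity: Q = 641 − 5(122) = 31.
Buyer burden = 122 − 104 = 18; seller burden = 104 − 89 = 15.

Buyers bear $18, sellers bear $15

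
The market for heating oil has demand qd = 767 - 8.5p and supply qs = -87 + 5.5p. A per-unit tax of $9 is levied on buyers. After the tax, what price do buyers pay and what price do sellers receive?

Pre-tax equilibrium: p* = 61, q* = 248.5.
Tax on buyers shifts demand to qd = 767 − 8.5(p + 9) = 690.5 - 8.5p.
690.5 - 8.5p = -87 + 5.5p gives seller price ps = 1555/28; buyers pay pb = 1555/28 + 9 = 1807/28.
New quantity: q = 767 − 8.5(1807/28) = 12233/56.

Buyers pay 1807/28, sellers receive 1555/28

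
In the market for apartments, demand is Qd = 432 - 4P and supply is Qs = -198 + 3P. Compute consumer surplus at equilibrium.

Consumer surplus = 648

Equilibrium: 432 - 4P = -198 + 3P gives P* = 90, Q* = 72.
Demand choke price (Qd = 0): P = 108.
CS = ½(108 − 90)(72) = 648.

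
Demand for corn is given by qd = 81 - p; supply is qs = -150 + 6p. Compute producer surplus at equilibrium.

Producer surplus = 192

Equilibrium: 81 - p = -150 + 6p gives p* = 33, q* = 48.
Supply starts at p = 25 (where qs = 0).
PS = ½(33 − 25)(48) = 192.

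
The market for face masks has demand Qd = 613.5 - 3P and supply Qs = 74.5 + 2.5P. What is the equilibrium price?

Set Qd = Qs: 613.5 - 3P = 74.5 + 2.5P.
539 = 5.5P, so P* = 98.
Q* = 613.5 − 3(98) = 319.5.

P* = 98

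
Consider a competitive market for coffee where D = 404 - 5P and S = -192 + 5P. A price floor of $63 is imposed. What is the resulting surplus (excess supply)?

Equilibrium price would be P* = 59.6, so the floor at 63 binds.
At P = 63: D = 89, S = 123.
Surplus = 123 − 89 = 34.

Surplus = 34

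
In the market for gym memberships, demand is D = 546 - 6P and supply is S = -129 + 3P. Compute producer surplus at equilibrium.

Equilibrium: 546 - 6P = -129 + 3P gives P* = 75, Q* = 96.
Supply starts at P = 43 (where S = 0).
PS = ½(75 − 43)(96) = 1536.

Producer surplus = 1536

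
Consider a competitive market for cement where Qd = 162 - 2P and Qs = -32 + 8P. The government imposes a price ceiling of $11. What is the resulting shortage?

Shortage = 84

Equilibrium price would be P* = 19.4, so the ceiling at 11 binds.
At P = 11: Qd = 162 − 2(11) = 140, Qs = -32 + 8(11) = 56.
Shortage = 140 − 56 = 84.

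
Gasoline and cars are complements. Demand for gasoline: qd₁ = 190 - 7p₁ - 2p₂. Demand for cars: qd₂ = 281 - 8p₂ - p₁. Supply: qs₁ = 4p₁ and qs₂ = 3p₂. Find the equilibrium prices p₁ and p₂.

Market 1: 190 - 7p₁ - 2p₂ = 4p₁ → 11p₁ + 2p₂ = 190.
Market 2: 11p₂ + p₁ = 281.
Eliminating p₂: 11×(1) − 2×(2) gives 119p₁ = 1528, so p₁ = 1528/119.
Back-substitute into (2): p₂ = (281 − 1×1528/119) / 11 = 2901/119.

p₁ = 1528/119, p₂ = 2901/119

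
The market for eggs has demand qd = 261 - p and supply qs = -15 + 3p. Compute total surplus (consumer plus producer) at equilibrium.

Total surplus = 24576

Equilibrium: 261 - p = -15 + 3p gives p* = 69, q* = 192.
Demand choke price: p = 261; supply starts at p = 5.
CS = ½(261 − 69)(192) = 18432; PS = ½(69 − 5)(192) = 6144.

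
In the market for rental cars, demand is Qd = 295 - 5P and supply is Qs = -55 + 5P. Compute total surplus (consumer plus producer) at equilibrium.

Total surplus = 2880

Equilibrium: 295 - 5P = -55 + 5P gives P* = 35, Q* = 120.
Demand choke price: P = 59; supply starts at P = 11.
CS = ½(59 − 35)(120) = 1440; PS = ½(35 − 11)(120) = 1440.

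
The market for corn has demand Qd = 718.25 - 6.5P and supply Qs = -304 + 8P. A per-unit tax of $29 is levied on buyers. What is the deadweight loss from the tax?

Pre-tax equilibrium: P* = 70.5, Q* = 260.
Tax on buyers shifts demand to Qd = 718.25 − 6.5(P + 29) = 529.75 - 6.5P.
529.75 - 6.5P = -304 + 8P gives seller price Ps = 57.5; buyers pay Pb = 57.5 + 29 = 86.5.
New quantity: Q = 718.25 − 6.5(86.5) = 156.
DWL = ½ × 29 × (260 − 156) = 1508.

Deadweight loss = 1508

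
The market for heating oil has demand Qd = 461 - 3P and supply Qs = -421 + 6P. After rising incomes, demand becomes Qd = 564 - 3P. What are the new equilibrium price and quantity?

Original equilibrium: P* = 98, Q* = 167.
New equilibrium: 564 - 3P = -421 + 6P, so 985 = 9P and P' = 985/9; Q' = 564 − 3(985/9) = 707/3.

P' = 985/9, Q' = 707/3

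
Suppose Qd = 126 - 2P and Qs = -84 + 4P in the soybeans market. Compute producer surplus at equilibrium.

Producer surplus = 392

Equilibrium: 126 - 2P = -84 + 4P gives P* = 35, Q* = 56.
Supply starts at P = 21 (where Qs = 0).
PS = ½(35 − 21)(56) = 392.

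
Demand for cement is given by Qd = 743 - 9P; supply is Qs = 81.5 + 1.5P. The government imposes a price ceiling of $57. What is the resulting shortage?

Equilibrium price would be P* = 63, so the ceiling at 57 binds.
At P = 57: Qd = 743 − 9(57) = 230, Qs = 81.5 + 1.5(57) = 167.
Shortage = 230 − 167 = 63.

Shortage = 63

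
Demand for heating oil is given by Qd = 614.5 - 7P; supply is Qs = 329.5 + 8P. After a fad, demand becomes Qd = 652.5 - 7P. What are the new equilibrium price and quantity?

Original equilibrium: P* = 19, Q* = 481.5.
New equilibrium: 652.5 - 7P = 329.5 + 8P, so 323 = 15P and P' = 323/15; Q' = 652.5 − 7(323/15) = 15053/30.

P' = 323/15, Q' = 15053/30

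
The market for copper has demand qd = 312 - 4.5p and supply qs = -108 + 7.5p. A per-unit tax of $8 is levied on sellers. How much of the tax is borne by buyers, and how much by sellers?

Buyers bear $5, sellers bear $3

Pre-tax equilibrium: p* = 35, q* = 154.5.
Tax on sellers shifts supply to qs = -108 + 7.5(p − 8) = -168 + 7.5p.
312 - 4.5p = -168 + 7.5p gives buyer price pb = 40; sellers receive ps = 40 − 8 = 32.
New quantity: q = 312 − 4.5(40) = 132.
Buyer burden = 40 − 35 = 5; seller burden = 35 − 32 = 3.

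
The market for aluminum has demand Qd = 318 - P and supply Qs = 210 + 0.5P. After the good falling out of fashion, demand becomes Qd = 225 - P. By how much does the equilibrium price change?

ΔP = -62

Original equilibrium: P* = 72, Q* = 246.
New equilibrium: 225 - P = 210 + 0.5P, so 15 = 1.5P and P' = 10; Q' = 225 − 1(10) = 215.
Change in price: 10 − 72 = -62.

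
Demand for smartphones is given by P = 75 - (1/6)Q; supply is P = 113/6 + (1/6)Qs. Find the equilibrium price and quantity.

Set the two price expressions equal: 75 - (1/6)Q = 113/6 + (1/6)Q.
337/6 = (1/3)Q, so Q* = 168.5.
P* = 75 − (1/6)(168.5) = 563/12.

P* = 563/12, Q* = 168.5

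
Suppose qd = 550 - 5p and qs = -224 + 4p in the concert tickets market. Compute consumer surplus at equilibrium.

Consumer surplus = 1440

Equilibrium: 550 - 5p = -224 + 4p gives p* = 86, q* = 120.
Demand choke price (qd = 0): p = 110.
CS = ½(110 − 86)(120) = 1440.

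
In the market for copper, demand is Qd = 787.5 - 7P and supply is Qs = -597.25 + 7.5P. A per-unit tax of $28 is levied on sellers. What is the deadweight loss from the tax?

Pre-tax equilibrium: P* = 95.5, Q* = 119.
Tax on sellers shifts supply to Qs = -597.25 + 7.5(P − 28) = -807.25 + 7.5P.
787.5 - 7P = -807.25 + 7.5P gives buyer price Pb = 6379/58; sellers receive Ps = 6379/58 − 28 = 4755/58.
New quantity: Q = 787.5 − 7(6379/58) = 511/29.
DWL = ½ × 28 × (119 − 511/29) = 41160/29.

Deadweight loss = 41160/29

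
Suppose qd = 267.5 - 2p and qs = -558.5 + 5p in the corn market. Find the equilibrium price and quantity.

p* = 118, q* = 31.5

Set qd = qs: 267.5 - 2p = -558.5 + 5p.
826 = 7p, so p* = 118.
q* = 267.5 − 2(118) = 31.5.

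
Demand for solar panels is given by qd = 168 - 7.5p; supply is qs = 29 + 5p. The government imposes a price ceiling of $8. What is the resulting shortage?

Shortage = 39

Equilibrium price would be p* = 11.12, so the ceiling at 8 binds.
At p = 8: qd = 168 − 7.5(8) = 108, qs = 29 + 5(8) = 69.
Shortage = 108 − 69 = 39.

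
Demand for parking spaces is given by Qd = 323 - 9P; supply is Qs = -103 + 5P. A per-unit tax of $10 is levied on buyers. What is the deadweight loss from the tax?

Deadweight loss = 1125/7

Pre-tax equilibrium: P* = 213/7, Q* = 344/7.
Tax on buyers shifts demand to Qd = 323 − 9(P + 10) = 233 - 9P.
233 - 9P = -103 + 5P gives seller price Ps = 24; buyers pay Pb = 24 + 10 = 34.
New quantity: Q = 323 − 9(34) = 17.
DWL = ½ × 10 × (344/7 − 17) = 1125/7.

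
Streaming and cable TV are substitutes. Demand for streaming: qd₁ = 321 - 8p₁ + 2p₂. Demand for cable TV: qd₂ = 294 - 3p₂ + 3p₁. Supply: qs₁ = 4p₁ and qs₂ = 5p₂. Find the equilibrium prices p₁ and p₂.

p₁ = 526/15, p₂ = 49.9

Market 1: 321 - 8p₁ + 2p₂ = 4p₁ → 12p₁ - 2p₂ = 321.
Market 2: 8p₂ - 3p₁ = 294.
Eliminating p₂: 8×(1) + 2×(2) gives 90p₁ = 3156, so p₁ = 526/15.
Back-substitute into (2): p₂ = (294 + 3×526/15) / 8 = 49.9.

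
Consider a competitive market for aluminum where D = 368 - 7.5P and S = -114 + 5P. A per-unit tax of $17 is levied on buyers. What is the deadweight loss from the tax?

Deadweight loss = 433.5

Pre-tax equilibrium: P* = 38.56, Q* = 78.8.
Tax on buyers shifts demand to D = 368 − 7.5(P + 17) = 240.5 - 7.5P.
240.5 - 7.5P = -114 + 5P gives seller price Ps = 28.36; buyers pay Pb = 28.36 + 17 = 45.36.
New quantity: Q = 368 − 7.5(45.36) = 27.8.
DWL = ½ × 17 × (78.8 − 27.8) = 433.5.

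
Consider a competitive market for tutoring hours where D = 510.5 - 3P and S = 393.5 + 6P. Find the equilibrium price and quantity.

P* = 13, Q* = 471.5

Set D = S: 510.5 - 3P = 393.5 + 6P.
117 = 9P, so P* = 13.
Q* = 510.5 − 3(13) = 471.5.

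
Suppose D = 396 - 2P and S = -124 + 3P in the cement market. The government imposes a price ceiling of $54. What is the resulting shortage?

Shortage = 250

Equilibrium price would be P* = 104, so the ceiling at 54 binds.
At P = 54: D = 396 − 2(54) = 288, S = -124 + 3(54) = 38.
Shortage = 288 − 38 = 250.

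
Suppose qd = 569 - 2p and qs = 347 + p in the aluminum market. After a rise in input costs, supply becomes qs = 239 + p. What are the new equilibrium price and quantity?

p' = 110, q' = 349

Original equilibrium: p* = 74, q* = 421.
New equilibrium: 569 - 2p = 239 + p, so 330 = 3p and p' = 110; q' = 569 − 2(110) = 349.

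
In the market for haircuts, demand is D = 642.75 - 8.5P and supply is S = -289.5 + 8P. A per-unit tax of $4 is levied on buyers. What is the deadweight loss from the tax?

Deadweight loss = 1088/33

Pre-tax equilibrium: P* = 56.5, Q* = 162.5.
Tax on buyers shifts demand to D = 642.75 − 8.5(P + 4) = 608.75 - 8.5P.
608.75 - 8.5P = -289.5 + 8P gives seller price Ps = 3593/66; buyers pay Pb = 3593/66 + 4 = 3857/66.
New quantity: Q = 642.75 − 8.5(3857/66) = 9637/66.
DWL = ½ × 4 × (162.5 − 9637/66) = 1088/33.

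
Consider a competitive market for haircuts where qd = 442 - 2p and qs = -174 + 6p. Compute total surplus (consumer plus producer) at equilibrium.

Total surplus = 27648

Equilibrium: 442 - 2p = -174 + 6p gives p* = 77, q* = 288.
Demand choke price: p = 221; supply starts at p = 29.
CS = ½(221 − 77)(288) = 20736; PS = ½(77 − 29)(288) = 6912.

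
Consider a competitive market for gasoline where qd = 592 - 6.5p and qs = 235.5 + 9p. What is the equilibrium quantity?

Set qd = qs: 592 - 6.5p = 235.5 + 9p.
356.5 = 15.5p, so p* = 23.
q* = 592 − 6.5(23) = 442.5.

q* = 442.5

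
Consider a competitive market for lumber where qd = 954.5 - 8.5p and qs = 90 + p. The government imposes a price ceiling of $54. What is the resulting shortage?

Shortage = 351.5

Equilibrium price would be p* = 91, so the ceiling at 54 binds.
At p = 54: qd = 954.5 − 8.5(54) = 495.5, qs = 90 + 1(54) = 144.
Shortage = 495.5 − 144 = 351.5.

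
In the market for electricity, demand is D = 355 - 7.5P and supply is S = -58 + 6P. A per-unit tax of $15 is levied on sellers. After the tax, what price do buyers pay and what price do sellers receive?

Buyers pay 1006/27, sellers receive 601/27

Pre-tax equilibrium: P* = 826/27, Q* = 1130/9.
Tax on sellers shifts supply to S = -58 + 6(P − 15) = -148 + 6P.
355 - 7.5P = -148 + 6P gives buyer price Pb = 1006/27; sellers receive Ps = 1006/27 − 15 = 601/27.
New quantity: Q = 355 − 7.5(1006/27) = 680/9.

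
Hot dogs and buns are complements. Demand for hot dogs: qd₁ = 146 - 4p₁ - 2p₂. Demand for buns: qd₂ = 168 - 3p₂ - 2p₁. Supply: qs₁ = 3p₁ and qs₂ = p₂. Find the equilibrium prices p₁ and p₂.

Market 1: 146 - 4p₁ - 2p₂ = 3p₁ → 7p₁ + 2p₂ = 146.
Market 2: 4p₂ + 2p₁ = 168.
Eliminating p₂: 4×(1) − 2×(2) gives 24p₁ = 248, so p₁ = 31/3.
Back-substitute into (2): p₂ = (168 − 2×31/3) / 4 = 221/6.

p₁ = 31/3, p₂ = 221/6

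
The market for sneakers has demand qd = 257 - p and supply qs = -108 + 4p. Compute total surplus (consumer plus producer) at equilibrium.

Total surplus = 21160

Equilibrium: 257 - p = -108 + 4p gives p* = 73, q* = 184.
Demand choke price: p = 257; supply starts at p = 27.
CS = ½(257 − 73)(184) = 16928; PS = ½(73 − 27)(184) = 4232.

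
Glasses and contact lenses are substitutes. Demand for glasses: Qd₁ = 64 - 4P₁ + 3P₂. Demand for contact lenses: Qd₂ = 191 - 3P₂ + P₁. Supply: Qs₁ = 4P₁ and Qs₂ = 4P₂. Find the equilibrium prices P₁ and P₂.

P₁ = 1021/53, P₂ = 1592/53

Market 1: 64 - 4P₁ + 3P₂ = 4P₁ → 8P₁ - 3P₂ = 64.
Market 2: 7P₂ - P₁ = 191.
Eliminating P₂: 7×(1) + 3×(2) gives 53P₁ = 1021, so P₁ = 1021/53.
Back-substitute into (2): P₂ = (191 + 1×1021/53) / 7 = 1592/53.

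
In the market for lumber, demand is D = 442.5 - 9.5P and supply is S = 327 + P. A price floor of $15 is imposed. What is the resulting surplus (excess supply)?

Equilibrium price would be P* = 11, so the floor at 15 binds.
At P = 15: D = 300, S = 342.
Surplus = 342 − 300 = 42.

Surplus = 42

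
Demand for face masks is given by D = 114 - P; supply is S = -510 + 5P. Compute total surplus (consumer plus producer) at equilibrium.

Total surplus = 60

Equilibrium: 114 - P = -510 + 5P gives P* = 104, Q* = 10.
Demand choke price: P = 114; supply starts at P = 102.
CS = ½(114 − 104)(10) = 50; PS = ½(104 − 102)(10) = 10.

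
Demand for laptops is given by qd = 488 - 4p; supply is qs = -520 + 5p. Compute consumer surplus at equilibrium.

Equilibrium: 488 - 4p = -520 + 5p gives p* = 112, q* = 40.
Demand choke price (qd = 0): p = 122.
CS = ½(122 − 112)(40) = 200.

Consumer surplus = 200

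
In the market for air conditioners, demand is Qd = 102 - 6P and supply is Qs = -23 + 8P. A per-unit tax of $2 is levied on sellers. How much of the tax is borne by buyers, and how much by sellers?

Buyers bear 8/7, sellers bear 6/7

Pre-tax equilibrium: P* = 125/14, Q* = 339/7.
Tax on sellers shifts supply to Qs = -23 + 8(P − 2) = -39 + 8P.
102 - 6P = -39 + 8P gives buyer price Pb = 141/14; sellers receive Ps = 141/14 − 2 = 113/14.
New quantity: Q = 102 − 6(141/14) = 291/7.
Buyer burden = 141/14 − 125/14 = 8/7; seller burden = 125/14 − 113/14 = 6/7.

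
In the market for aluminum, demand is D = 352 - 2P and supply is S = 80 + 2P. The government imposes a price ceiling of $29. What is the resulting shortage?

Shortage = 156

Equilibrium price would be P* = 68, so the ceiling at 29 binds.
At P = 29: D = 352 − 2(29) = 294, S = 80 + 2(29) = 138.
Shortage = 294 − 138 = 156.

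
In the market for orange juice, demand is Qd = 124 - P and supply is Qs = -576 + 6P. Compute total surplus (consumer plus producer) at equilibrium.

Total surplus = 336

Equilibrium: 124 - P = -576 + 6P gives P* = 100, Q* = 24.
Demand choke price: P = 124; supply starts at P = 96.
CS = ½(124 − 100)(24) = 288; PS = ½(100 − 96)(24) = 48.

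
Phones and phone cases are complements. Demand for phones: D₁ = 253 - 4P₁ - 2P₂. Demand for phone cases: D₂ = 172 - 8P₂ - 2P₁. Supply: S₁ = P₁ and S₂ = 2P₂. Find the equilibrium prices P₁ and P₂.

P₁ = 1093/23, P₂ = 177/23

Market 1: 253 - 4P₁ - 2P₂ = P₁ → 5P₁ + 2P₂ = 253.
Market 2: 10P₂ + 2P₁ = 172.
Eliminating P₂: 10×(1) − 2×(2) gives 46P₁ = 2186, so P₁ = 1093/23.
Back-substitute into (2): P₂ = (172 − 2×1093/23) / 10 = 177/23.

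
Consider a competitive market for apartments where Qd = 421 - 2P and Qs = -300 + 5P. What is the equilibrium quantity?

Q* = 215

Set Qd = Qs: 421 - 2P = -300 + 5P.
721 = 7P, so P* = 103.
Q* = 421 − 2(103) = 215.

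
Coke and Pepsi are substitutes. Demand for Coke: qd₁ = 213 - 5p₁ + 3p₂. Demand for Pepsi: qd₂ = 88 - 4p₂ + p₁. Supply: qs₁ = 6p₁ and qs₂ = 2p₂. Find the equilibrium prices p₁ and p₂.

Market 1: 213 - 5p₁ + 3p₂ = 6p₁ → 11p₁ - 3p₂ = 213.
Market 2: 6p₂ - p₁ = 88.
Eliminating p₂: 6×(1) + 3×(2) gives 63p₁ = 1542, so p₁ = 514/21.
Back-substitute into (2): p₂ = (88 + 1×514/21) / 6 = 1181/63.

p₁ = 514/21, p₂ = 1181/63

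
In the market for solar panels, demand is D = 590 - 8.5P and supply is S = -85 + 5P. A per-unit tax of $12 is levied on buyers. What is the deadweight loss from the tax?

Pre-tax equilibrium: P* = 50, Q* = 165.
Tax on buyers shifts demand to D = 590 − 8.5(P + 12) = 488 - 8.5P.
488 - 8.5P = -85 + 5P gives seller price Ps = 382/9; buyers pay Pb = 382/9 + 12 = 490/9.
New quantity: Q = 590 − 8.5(490/9) = 1145/9.
DWL = ½ × 12 × (165 − 1145/9) = 680/3.

Deadweight loss = 680/3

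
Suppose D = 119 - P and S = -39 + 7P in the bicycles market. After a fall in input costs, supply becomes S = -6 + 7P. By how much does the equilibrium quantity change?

Original equilibrium: P* = 19.75, Q* = 99.25.
New equilibrium: 119 - P = -6 + 7P, so 125 = 8P and P' = 15.625; Q' = 119 − 1(15.625) = 103.375.
Change in quantity: 103.375 − 99.25 = 4.125.

ΔQ = 4.125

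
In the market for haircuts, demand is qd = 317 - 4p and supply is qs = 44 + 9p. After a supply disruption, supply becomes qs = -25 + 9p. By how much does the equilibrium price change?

Δp = 69/13

Original equilibrium: p* = 21, q* = 233.
New equilibrium: 317 - 4p = -25 + 9p, so 342 = 13p and p' = 342/13; q' = 317 − 4(342/13) = 2753/13.
Change in price: 342/13 − 21 = 69/13.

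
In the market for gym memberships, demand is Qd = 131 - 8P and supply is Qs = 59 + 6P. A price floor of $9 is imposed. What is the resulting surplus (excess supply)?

Equilibrium price would be P* = 36/7, so the floor at 9 binds.
At P = 9: Qd = 59, Qs = 113.
Surplus = 113 − 59 = 54.

Surplus = 54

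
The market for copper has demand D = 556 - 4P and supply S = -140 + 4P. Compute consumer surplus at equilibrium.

Consumer surplus = 5408

Equilibrium: 556 - 4P = -140 + 4P gives P* = 87, Q* = 208.
Demand choke price (D = 0): P = 139.
CS = ½(139 − 87)(208) = 5408.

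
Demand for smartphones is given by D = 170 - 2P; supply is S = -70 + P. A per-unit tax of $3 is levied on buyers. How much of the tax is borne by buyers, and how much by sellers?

Pre-tax equilibrium: P* = 80, Q* = 10.
Tax on buyers shifts demand to D = 170 − 2(P + 3) = 164 - 2P.
164 - 2P = -70 + P gives seller price Ps = 78; buyers pay Pb = 78 + 3 = 81.
New quantity: Q = 170 − 2(81) = 8.
Buyer burden = 81 − 80 = 1; seller burden = 80 − 78 = 2.

Buyers bear $1, sellers bear $2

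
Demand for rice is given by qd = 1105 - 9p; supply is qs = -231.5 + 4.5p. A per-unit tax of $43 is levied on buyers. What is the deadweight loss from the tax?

Pre-tax equilibrium: p* = 99, q* = 214.
Tax on buyers shifts demand to qd = 1105 − 9(p + 43) = 718 - 9p.
718 - 9p = -231.5 + 4.5p gives seller price ps = 211/3; buyers pay pb = 211/3 + 43 = 340/3.
New quantity: q = 1105 − 9(340/3) = 85.
DWL = ½ × 43 × (214 − 85) = 2773.5.

Deadweight loss = 2773.5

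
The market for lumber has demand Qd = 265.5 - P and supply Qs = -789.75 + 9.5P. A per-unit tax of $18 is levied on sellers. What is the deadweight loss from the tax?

Deadweight loss = 1026/7

Pre-tax equilibrium: P* = 100.5, Q* = 165.
Tax on sellers shifts supply to Qs = -789.75 + 9.5(P − 18) = -960.75 + 9.5P.
265.5 - P = -960.75 + 9.5P gives buyer price Pb = 1635/14; sellers receive Ps = 1635/14 − 18 = 1383/14.
New quantity: Q = 265.5 − 1(1635/14) = 1041/7.
DWL = ½ × 18 × (165 − 1041/7) = 1026/7.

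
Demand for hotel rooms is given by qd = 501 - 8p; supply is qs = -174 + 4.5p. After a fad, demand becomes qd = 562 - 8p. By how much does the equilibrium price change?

Δp = 4.88

Original equilibrium: p* = 54, q* = 69.
New equilibrium: 562 - 8p = -174 + 4.5p, so 736 = 12.5p and p' = 58.88; q' = 562 − 8(58.88) = 90.96.
Change in price: 58.88 − 54 = 4.88.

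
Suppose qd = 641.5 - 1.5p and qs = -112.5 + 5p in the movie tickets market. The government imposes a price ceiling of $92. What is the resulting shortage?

Equilibrium price would be p* = 116, so the ceiling at 92 binds.
At p = 92: qd = 641.5 − 1.5(92) = 503.5, qs = -112.5 + 5(92) = 347.5.
Shortage = 503.5 − 347.5 = 156.

Shortage = 156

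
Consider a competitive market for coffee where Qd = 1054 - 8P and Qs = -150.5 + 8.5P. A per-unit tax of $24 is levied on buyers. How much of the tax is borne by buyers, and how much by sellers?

Pre-tax equilibrium: P* = 73, Q* = 470.
Tax on buyers shifts demand to Qd = 1054 − 8(P + 24) = 862 - 8P.
862 - 8P = -150.5 + 8.5P gives seller price Ps = 675/11; buyers pay Pb = 675/11 + 24 = 939/11.
New quantity: Q = 1054 − 8(939/11) = 4082/11.
Buyer burden = 939/11 − 73 = 136/11; seller burden = 73 − 675/11 = 128/11.

Buyers bear 136/11, sellers bear 128/11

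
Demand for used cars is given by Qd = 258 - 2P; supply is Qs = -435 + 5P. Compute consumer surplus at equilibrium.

Consumer surplus = 900

Equilibrium: 258 - 2P = -435 + 5P gives P* = 99, Q* = 60.
Demand choke price (Qd = 0): P = 129.
CS = ½(129 − 99)(60) = 900.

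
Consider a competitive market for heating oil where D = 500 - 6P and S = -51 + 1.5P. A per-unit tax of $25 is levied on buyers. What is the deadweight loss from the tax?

Deadweight loss = 375

Pre-tax equilibrium: P* = 1102/15, Q* = 59.2.
Tax on buyers shifts demand to D = 500 − 6(P + 25) = 350 - 6P.
350 - 6P = -51 + 1.5P gives seller price Ps = 802/15; buyers pay Pb = 802/15 + 25 = 1177/15.
New quantity: Q = 500 − 6(1177/15) = 29.2.
DWL = ½ × 25 × (59.2 − 29.2) = 375.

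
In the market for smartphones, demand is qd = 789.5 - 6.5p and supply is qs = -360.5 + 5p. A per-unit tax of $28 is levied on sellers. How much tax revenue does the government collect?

Pre-tax equilibrium: p* = 100, q* = 139.5.
Tax on sellers shifts supply to qs = -360.5 + 5(p − 28) = -500.5 + 5p.
789.5 - 6.5p = -500.5 + 5p gives buyer price pb = 2580/23; sellers receive ps = 2580/23 − 28 = 1936/23.
New quantity: q = 789.5 − 6.5(2580/23) = 2777/46.
Revenue = 28 × 2777/46 = 38878/23.

Tax revenue = 38878/23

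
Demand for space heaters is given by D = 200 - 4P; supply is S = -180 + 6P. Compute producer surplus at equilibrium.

Producer surplus = 192

Equilibrium: 200 - 4P = -180 + 6P gives P* = 38, Q* = 48.
Supply starts at P = 30 (where S = 0).
PS = ½(38 − 30)(48) = 192.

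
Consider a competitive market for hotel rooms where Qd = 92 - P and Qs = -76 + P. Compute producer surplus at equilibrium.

Producer surplus = 32

Equilibrium: 92 - P = -76 + P gives P* = 84, Q* = 8.
Supply starts at P = 76 (where Qs = 0).
PS = ½(84 − 76)(8) = 32.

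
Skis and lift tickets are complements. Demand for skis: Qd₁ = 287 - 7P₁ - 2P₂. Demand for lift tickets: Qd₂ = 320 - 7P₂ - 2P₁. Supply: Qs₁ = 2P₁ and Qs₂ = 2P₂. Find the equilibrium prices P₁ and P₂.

Market 1: 287 - 7P₁ - 2P₂ = 2P₁ → 9P₁ + 2P₂ = 287.
Market 2: 9P₂ + 2P₁ = 320.
Eliminating P₂: 9×(1) − 2×(2) gives 77P₁ = 1943, so P₁ = 1943/77.
Back-substitute into (2): P₂ = (320 − 2×1943/77) / 9 = 2306/77.

P₁ = 1943/77, P₂ = 2306/77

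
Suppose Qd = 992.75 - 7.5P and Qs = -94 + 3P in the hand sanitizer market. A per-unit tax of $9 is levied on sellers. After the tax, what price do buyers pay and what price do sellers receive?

Pre-tax equilibrium: P* = 103.5, Q* = 216.5.
Tax on sellers shifts supply to Qs = -94 + 3(P − 9) = -121 + 3P.
992.75 - 7.5P = -121 + 3P gives buyer price Pb = 1485/14; sellers receive Ps = 1485/14 − 9 = 1359/14.
New quantity: Q = 992.75 − 7.5(1485/14) = 2761/14.

Buyers pay 1485/14, sellers receive 1359/14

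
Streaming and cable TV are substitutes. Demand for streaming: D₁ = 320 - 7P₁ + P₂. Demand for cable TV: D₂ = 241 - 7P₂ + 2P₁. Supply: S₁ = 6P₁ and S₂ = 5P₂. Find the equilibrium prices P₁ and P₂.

Market 1: 320 - 7P₁ + P₂ = 6P₁ → 13P₁ - P₂ = 320.
Market 2: 12P₂ - 2P₁ = 241.
Eliminating P₂: 12×(1) + 1×(2) gives 154P₁ = 4081, so P₁ = 26.5.
Back-substitute into (2): P₂ = (241 + 2×26.5) / 12 = 24.5.

P₁ = 26.5, P₂ = 24.5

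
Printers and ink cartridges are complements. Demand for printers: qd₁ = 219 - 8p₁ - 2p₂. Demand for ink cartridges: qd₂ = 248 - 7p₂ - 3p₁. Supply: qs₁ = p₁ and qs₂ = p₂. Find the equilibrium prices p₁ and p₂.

p₁ = 628/33, p₂ = 525/22

Market 1: 219 - 8p₁ - 2p₂ = p₁ → 9p₁ + 2p₂ = 219.
Market 2: 8p₂ + 3p₁ = 248.
Eliminating p₂: 8×(1) − 2×(2) gives 66p₁ = 1256, so p₁ = 628/33.
Back-substitute into (2): p₂ = (248 − 3×628/33) / 8 = 525/22.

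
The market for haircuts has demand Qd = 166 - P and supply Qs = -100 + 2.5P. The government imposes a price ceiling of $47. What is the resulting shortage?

Equilibrium price would be P* = 76, so the ceiling at 47 binds.
At P = 47: Qd = 166 − 1(47) = 119, Qs = -100 + 2.5(47) = 17.5.
Shortage = 119 − 17.5 = 101.5.

Shortage = 101.5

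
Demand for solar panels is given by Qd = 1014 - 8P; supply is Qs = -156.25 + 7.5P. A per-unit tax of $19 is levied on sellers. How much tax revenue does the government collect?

Tax revenue = 198170/31

Pre-tax equilibrium: P* = 75.5, Q* = 410.
Tax on sellers shifts supply to Qs = -156.25 + 7.5(P − 19) = -298.75 + 7.5P.
1014 - 8P = -298.75 + 7.5P gives buyer price Pb = 5251/62; sellers receive Ps = 5251/62 − 19 = 4073/62.
New quantity: Q = 1014 − 8(5251/62) = 10430/31.
Revenue = 19 × 10430/31 = 198170/31.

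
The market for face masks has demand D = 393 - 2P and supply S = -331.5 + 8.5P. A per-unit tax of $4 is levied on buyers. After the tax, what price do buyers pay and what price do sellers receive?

Pre-tax equilibrium: P* = 69, Q* = 255.
Tax on buyers shifts demand to D = 393 − 2(P + 4) = 385 - 2P.
385 - 2P = -331.5 + 8.5P gives seller price Ps = 1433/21; buyers pay Pb = 1433/21 + 4 = 1517/21.
New quantity: Q = 393 − 2(1517/21) = 5219/21.

Buyers pay 1517/21, sellers receive 1433/21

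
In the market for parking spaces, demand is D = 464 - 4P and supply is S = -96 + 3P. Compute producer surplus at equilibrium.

Equilibrium: 464 - 4P = -96 + 3P gives P* = 80, Q* = 144.
Supply starts at P = 32 (where S = 0).
PS = ½(80 − 32)(144) = 3456.

Producer surplus = 3456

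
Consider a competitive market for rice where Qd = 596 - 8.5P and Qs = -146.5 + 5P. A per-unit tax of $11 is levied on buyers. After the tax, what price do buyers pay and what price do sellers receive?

Pre-tax equilibrium: P* = 55, Q* = 128.5.
Tax on buyers shifts demand to Qd = 596 − 8.5(P + 11) = 502.5 - 8.5P.
502.5 - 8.5P = -146.5 + 5P gives seller price Ps = 1298/27; buyers pay Pb = 1298/27 + 11 = 1595/27.
New quantity: Q = 596 − 8.5(1595/27) = 5069/54.

Buyers pay 1595/27, sellers receive 1298/27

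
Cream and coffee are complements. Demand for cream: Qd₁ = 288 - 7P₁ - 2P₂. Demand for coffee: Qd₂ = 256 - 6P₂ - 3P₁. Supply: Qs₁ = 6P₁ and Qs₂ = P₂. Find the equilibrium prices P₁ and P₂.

P₁ = 1504/85, P₂ = 2464/85

Market 1: 288 - 7P₁ - 2P₂ = 6P₁ → 13P₁ + 2P₂ = 288.
Market 2: 7P₂ + 3P₁ = 256.
Eliminating P₂: 7×(1) − 2×(2) gives 85P₁ = 1504, so P₁ = 1504/85.
Back-substitute into (2): P₂ = (256 − 3×1504/85) / 7 = 2464/85.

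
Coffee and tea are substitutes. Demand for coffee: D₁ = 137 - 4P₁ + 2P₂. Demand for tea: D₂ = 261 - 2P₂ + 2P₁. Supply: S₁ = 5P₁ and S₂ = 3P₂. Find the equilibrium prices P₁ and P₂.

Market 1: 137 - 4P₁ + 2P₂ = 5P₁ → 9P₁ - 2P₂ = 137.
Market 2: 5P₂ - 2P₁ = 261.
Eliminating P₂: 5×(1) + 2×(2) gives 41P₁ = 1207, so P₁ = 1207/41.
Back-substitute into (2): P₂ = (261 + 2×1207/41) / 5 = 2623/41.

P₁ = 1207/41, P₂ = 2623/41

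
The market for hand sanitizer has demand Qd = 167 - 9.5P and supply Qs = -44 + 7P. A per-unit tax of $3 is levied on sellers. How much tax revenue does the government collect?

Tax revenue = 1103/11

Pre-tax equilibrium: P* = 422/33, Q* = 1502/33.
Tax on sellers shifts supply to Qs = -44 + 7(P − 3) = -65 + 7P.
167 - 9.5P = -65 + 7P gives buyer price Pb = 464/33; sellers receive Ps = 464/33 − 3 = 365/33.
New quantity: Q = 167 − 9.5(464/33) = 1103/33.
Revenue = 3 × 1103/33 = 1103/11.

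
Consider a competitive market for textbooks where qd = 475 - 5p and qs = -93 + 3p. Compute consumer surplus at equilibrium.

Consumer surplus = 1440

Equilibrium: 475 - 5p = -93 + 3p gives p* = 71, q* = 120.
Demand choke price (qd = 0): p = 95.
CS = ½(95 − 71)(120) = 1440.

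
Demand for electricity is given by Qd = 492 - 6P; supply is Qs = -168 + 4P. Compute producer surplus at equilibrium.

Producer surplus = 1152

Equilibrium: 492 - 6P = -168 + 4P gives P* = 66, Q* = 96.
Supply starts at P = 42 (where Qs = 0).
PS = ½(66 − 42)(96) = 1152.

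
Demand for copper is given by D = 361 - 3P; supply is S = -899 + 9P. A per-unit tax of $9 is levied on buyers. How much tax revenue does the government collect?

Tax revenue = 231.75

Pre-tax equilibrium: P* = 105, Q* = 46.
Tax on buyers shifts demand to D = 361 − 3(P + 9) = 334 - 3P.
334 - 3P = -899 + 9P gives seller price Ps = 102.75; buyers pay Pb = 102.75 + 9 = 111.75.
New quantity: Q = 361 − 3(111.75) = 25.75.
Revenue = 9 × 25.75 = 231.75.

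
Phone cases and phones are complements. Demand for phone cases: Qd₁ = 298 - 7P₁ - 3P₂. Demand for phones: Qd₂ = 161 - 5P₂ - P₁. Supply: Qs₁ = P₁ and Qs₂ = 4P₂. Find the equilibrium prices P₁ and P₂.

P₁ = 733/23, P₂ = 330/23

Market 1: 298 - 7P₁ - 3P₂ = P₁ → 8P₁ + 3P₂ = 298.
Market 2: 9P₂ + P₁ = 161.
Eliminating P₂: 9×(1) − 3×(2) gives 69P₁ = 2199, so P₁ = 733/23.
Back-substitute into (2): P₂ = (161 − 1×733/23) / 9 = 330/23.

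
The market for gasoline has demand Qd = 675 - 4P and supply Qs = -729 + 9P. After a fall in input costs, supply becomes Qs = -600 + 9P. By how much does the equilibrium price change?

ΔP = -129/13

Original equilibrium: P* = 108, Q* = 243.
New equilibrium: 675 - 4P = -600 + 9P, so 1275 = 13P and P' = 1275/13; Q' = 675 − 4(1275/13) = 3675/13.
Change in price: 1275/13 − 108 = -129/13.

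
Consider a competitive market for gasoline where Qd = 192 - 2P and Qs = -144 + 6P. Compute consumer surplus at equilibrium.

Equilibrium: 192 - 2P = -144 + 6P gives P* = 42, Q* = 108.
Demand choke price (Qd = 0): P = 96.
CS = ½(96 − 42)(108) = 2916.

Consumer surplus = 2916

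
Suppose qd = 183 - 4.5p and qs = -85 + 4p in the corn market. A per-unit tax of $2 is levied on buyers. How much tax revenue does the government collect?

Pre-tax equilibrium: p* = 536/17, q* = 699/17.
Tax on buyers shifts demand to qd = 183 − 4.5(p + 2) = 174 - 4.5p.
174 - 4.5p = -85 + 4p gives seller price ps = 518/17; buyers pay pb = 518/17 + 2 = 552/17.
New quantity: q = 183 − 4.5(552/17) = 627/17.
Revenue = 2 × 627/17 = 1254/17.

Tax revenue = 1254/17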